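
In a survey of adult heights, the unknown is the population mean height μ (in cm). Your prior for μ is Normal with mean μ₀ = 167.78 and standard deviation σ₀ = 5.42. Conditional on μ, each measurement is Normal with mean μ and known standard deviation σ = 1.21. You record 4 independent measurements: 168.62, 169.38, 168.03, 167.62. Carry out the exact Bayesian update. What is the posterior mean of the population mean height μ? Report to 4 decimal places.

For Normal data with known variance σ², a Normal(μ₀, σ₀²) prior on μ is conjugate. Posterior precision = 1/σ₀² + n/σ²; posterior mean is the precision-weighted average of μ₀ and x̄.
Σxᵢ = 168.62 + 169.38 + 168.03 + 167.62 = 673.65, so n·x̄ = 673.65.
σ₀² = 5.42² = 29.3764, σ² = 1.21² = 1.4641; σ² + n·σ₀² = 1.4641 + 4·29.3764 = 118.9697.
Posterior mean = (μ₀/σ₀² + n·x̄/σ²)/(1/σ₀² + n/σ²) = (σ²·μ₀ + σ₀²·n·x̄)/(σ² + n·σ₀²) = (1.4641·167.78 + 29.3764·673.65)/118.9697 = 20035.058558/118.9697 = 168.4047.

168.4047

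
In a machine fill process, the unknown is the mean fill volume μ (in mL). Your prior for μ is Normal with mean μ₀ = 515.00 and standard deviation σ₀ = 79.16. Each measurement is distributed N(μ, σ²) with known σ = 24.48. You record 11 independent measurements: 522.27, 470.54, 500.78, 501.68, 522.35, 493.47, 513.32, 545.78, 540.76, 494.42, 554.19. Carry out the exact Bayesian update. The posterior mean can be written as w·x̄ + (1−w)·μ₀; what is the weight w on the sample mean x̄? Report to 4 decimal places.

For Normal data with known variance σ², a Normal(μ₀, σ₀²) prior on μ is conjugate. Posterior precision = 1/σ₀² + n/σ²; posterior mean is the precision-weighted average of μ₀ and x̄.
σ₀² = 79.16² = 6266.3056, σ² = 24.48² = 599.2704. Prior precision 1/σ₀² = 1/6266.3056; data precision n/σ² = 11/599.2704.
w = (n/σ²)/(1/σ₀² + n/σ²) = n·σ₀²/(σ² + n·σ₀²) = 11·6266.3056/(599.2704 + 11·6266.3056) = 68929.3616/69528.632 = 0.9914.

0.9914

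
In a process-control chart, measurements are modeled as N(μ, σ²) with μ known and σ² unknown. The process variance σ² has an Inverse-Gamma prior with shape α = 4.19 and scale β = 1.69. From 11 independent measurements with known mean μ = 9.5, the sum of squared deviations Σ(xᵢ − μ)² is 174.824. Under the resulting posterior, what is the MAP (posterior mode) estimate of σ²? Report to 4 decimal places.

With known mean μ and an Inverse-Gamma(α, β) prior on σ², the Normal likelihood is conjugate: posterior is Inv-Gamma(α + n/2, β + Σ(xᵢ−μ)²/2).
Posterior: Inv-Gamma(4.19 + 11/2, 1.69 + 174.824/2) = Inv-Gamma(9.69, 89.1020).
Mode = β/(α+1) = 89.1020/10.69 = 8.3351.

8.3351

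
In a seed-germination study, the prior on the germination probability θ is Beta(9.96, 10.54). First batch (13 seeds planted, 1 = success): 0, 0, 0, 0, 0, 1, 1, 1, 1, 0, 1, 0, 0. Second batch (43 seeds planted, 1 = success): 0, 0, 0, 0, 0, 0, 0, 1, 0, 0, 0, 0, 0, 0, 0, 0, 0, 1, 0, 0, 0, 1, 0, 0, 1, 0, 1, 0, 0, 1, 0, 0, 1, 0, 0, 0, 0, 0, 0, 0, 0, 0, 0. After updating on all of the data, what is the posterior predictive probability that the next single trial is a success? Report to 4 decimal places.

The Beta prior is conjugate to a Binomial/Bernoulli likelihood; the update adds successes to α and failures to β.
After batch 1: Beta(9.96+5, 10.54+8) = Beta(14.96, 18.54).
After batch 2: Beta(14.96+7, 18.54+36) = Beta(21.96, 54.54).
For a single future Bernoulli trial, P(success | data) = α/(α+β) = 0.2871.

0.2871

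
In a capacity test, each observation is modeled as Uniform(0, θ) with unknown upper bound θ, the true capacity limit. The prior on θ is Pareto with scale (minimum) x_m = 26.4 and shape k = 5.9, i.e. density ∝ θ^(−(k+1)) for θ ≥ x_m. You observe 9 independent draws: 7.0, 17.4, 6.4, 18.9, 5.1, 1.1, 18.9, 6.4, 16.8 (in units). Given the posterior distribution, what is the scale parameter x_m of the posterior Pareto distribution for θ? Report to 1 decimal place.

A Pareto(scale x_m, shape k) prior on the upper bound θ of Uniform(0, θ) is conjugate: posterior is Pareto(max(x_m, max xᵢ), k + n).
Sample maximum = 18.9; prior scale x_m = 26.4 → posterior scale = max = 26.4.
Posterior shape = 5.9 + 9 = 14.9.
Posterior scale x_m = 26.4.

26.4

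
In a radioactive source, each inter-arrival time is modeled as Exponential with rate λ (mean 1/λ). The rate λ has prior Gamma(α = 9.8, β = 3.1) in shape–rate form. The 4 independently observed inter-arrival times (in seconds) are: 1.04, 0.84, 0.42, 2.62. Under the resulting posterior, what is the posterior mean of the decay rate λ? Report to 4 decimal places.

With a Gamma(shape α, rate β) prior on the exponential rate λ, the posterior after n observations with total T = Σxᵢ is Gamma(α+n, β+T).
Sum of observations T = 4.92 seconds; n = 4.
Posterior: Gamma(9.8+4, 3.1+4.92) = Gamma(13.8, 8.02).
Posterior mean of λ = α/β = 13.8/8.02 = 1.7207.

1.7207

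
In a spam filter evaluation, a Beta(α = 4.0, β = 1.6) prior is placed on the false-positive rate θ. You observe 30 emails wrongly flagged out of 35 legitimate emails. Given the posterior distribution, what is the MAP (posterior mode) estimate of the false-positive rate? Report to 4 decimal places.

0.8549

The Beta prior is conjugate to a Binomial/Bernoulli likelihood; the update adds successes to α and failures to β.
Posterior: Beta(α+k, β+n−k) = Beta(4.0+30, 1.6+5) = Beta(34.0, 6.6).
Mode of Beta(a,b) for a,b>1 is (a−1)/(a+b−2) = 33.0/38.6 = 0.8549.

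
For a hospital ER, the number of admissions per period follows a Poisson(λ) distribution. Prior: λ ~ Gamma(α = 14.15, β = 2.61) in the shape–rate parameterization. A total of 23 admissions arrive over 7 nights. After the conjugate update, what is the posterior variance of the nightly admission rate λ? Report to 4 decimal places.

With a Gamma(shape α, rate β) prior, the Poisson likelihood is conjugate: the posterior is Gamma(α + ΣXᵢ, β + n).
Posterior: Gamma(α+S, β+n) = Gamma(14.15+23, 2.61+7) = Gamma(37.15, 9.61).
Var = α/β² = 37.15/9.61² = 0.4023.

0.4023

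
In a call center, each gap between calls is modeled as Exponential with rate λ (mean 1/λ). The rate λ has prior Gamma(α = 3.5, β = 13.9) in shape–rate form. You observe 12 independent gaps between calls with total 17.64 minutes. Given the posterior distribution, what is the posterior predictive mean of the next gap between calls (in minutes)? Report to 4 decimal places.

2.1752

With a Gamma(shape α, rate β) prior on the exponential rate λ, the posterior after n observations with total T = Σxᵢ is Gamma(α+n, β+T).
Posterior: Gamma(3.5+12, 13.9+17.64) = Gamma(15.5, 31.54).
The predictive distribution for the next observation is Lomax; its mean is β/(α−1) = 31.54/14.5 = 2.1752.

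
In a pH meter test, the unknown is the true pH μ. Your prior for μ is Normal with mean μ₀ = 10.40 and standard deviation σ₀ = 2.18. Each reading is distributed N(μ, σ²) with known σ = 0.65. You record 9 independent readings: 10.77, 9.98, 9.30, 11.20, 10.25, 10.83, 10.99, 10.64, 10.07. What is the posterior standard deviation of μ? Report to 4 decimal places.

0.2156

For Normal data with known variance σ², a Normal(μ₀, σ₀²) prior on μ is conjugate. Posterior precision = 1/σ₀² + n/σ²; posterior mean is the precision-weighted average of μ₀ and x̄.
σ₀² = 2.18² = 4.7524, σ² = 0.65² = 0.4225; σ² + n·σ₀² = 0.4225 + 9·4.7524 = 43.1941.
Posterior precision = 1/σ₀² + n/σ² = 1/4.7524 + 9/0.4225 = (σ² + n·σ₀²)/(σ₀²σ²) = 43.1941/(4.7524·0.4225); posterior variance σₙ² = σ₀²σ²/(σ² + n·σ₀²) = 4.7524·0.4225/43.1941 = 0.046485.
Posterior SD = √σₙ² = √(4.7524·0.4225/43.1941) = 0.2156.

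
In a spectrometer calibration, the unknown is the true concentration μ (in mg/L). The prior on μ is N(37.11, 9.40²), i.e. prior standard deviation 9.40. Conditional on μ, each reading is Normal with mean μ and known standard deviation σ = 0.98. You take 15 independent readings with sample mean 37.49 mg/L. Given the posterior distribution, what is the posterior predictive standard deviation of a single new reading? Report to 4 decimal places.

For Normal data with known variance σ², a Normal(μ₀, σ₀²) prior on μ is conjugate. Posterior precision = 1/σ₀² + n/σ²; posterior mean is the precision-weighted average of μ₀ and x̄.
σ₀² = 9.40² = 88.36, σ² = 0.98² = 0.9604; σ² + n·σ₀² = 0.9604 + 15·88.36 = 1326.3604.
Posterior precision = 1/σ₀² + n/σ² = 1/88.36 + 15/0.9604 = (σ² + n·σ₀²)/(σ₀²σ²) = 1326.3604/(88.36·0.9604); posterior variance σₙ² = σ₀²σ²/(σ² + n·σ₀²) = 88.36·0.9604/1326.3604 = 0.063980.
Predictive variance for one new observation = σₙ² + σ² = 88.36·0.9604/1326.3604 + 0.9604 = σ²·(σ₀² + 1326.3604)/1326.3604 = 0.9604·1414.7204/1326.3604 = 1.024380; SD = √(0.9604·1414.7204/1326.3604) = 1.0121.

1.0121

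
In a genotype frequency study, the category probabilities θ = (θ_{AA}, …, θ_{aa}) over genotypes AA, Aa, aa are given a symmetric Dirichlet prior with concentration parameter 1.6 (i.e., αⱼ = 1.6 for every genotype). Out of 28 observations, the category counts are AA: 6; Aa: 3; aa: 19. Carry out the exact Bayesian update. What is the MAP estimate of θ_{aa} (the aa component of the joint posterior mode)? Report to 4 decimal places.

The Dirichlet prior is conjugate to the Multinomial likelihood: each posterior αⱼ = prior αⱼ + observed count nⱼ.
Posterior concentration: (7.6, 4.6, 20.6), total = 32.8.
Joint mode component: (α_{aa}−1)/(Σα−K) = 19.6/29.8 = 0.6577.

0.6577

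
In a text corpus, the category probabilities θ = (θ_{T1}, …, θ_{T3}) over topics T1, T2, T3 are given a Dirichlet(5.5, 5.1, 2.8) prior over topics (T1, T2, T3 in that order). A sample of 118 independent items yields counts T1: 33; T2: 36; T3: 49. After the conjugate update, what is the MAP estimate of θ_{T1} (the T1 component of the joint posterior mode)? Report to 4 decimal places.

The Dirichlet prior is conjugate to the Multinomial likelihood: each posterior αⱼ = prior αⱼ + observed count nⱼ.
Posterior concentration: (38.5, 41.1, 51.8), total = 131.4.
Joint mode component: (α_{T1}−1)/(Σα−K) = 37.5/128.4 = 0.2921.

0.2921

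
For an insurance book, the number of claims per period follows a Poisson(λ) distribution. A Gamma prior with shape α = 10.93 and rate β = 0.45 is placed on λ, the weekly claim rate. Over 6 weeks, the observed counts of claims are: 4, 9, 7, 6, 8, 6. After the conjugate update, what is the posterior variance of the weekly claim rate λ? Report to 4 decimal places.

1.2242

With a Gamma(shape α, rate β) prior, the Poisson likelihood is conjugate: the posterior is Gamma(α + ΣXᵢ, β + n).
Sum of counts S = 40 over n = 6 weeks.
Posterior: Gamma(α+S, β+n) = Gamma(10.93+40, 0.45+6) = Gamma(50.93, 6.45).
Var = α/β² = 50.93/6.45² = 1.2242.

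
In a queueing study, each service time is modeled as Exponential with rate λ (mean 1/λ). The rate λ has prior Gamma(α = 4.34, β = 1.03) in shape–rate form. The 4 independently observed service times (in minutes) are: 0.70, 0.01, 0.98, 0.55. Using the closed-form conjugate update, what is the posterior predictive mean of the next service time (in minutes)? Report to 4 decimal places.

0.4455

With a Gamma(shape α, rate β) prior on the exponential rate λ, the posterior after n observations with total T = Σxᵢ is Gamma(α+n, β+T).
Sum of observations T = 2.24 minutes; n = 4.
Posterior: Gamma(4.34+4, 1.03+2.24) = Gamma(8.34, 3.27).
The predictive distribution for the next observation is Lomax; its mean is β/(α−1) = 3.27/7.34 = 0.4455.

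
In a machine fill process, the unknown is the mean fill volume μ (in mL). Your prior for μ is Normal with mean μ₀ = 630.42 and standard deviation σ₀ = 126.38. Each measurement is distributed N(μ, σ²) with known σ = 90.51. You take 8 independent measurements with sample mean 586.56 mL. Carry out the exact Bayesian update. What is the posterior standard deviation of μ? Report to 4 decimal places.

For Normal data with known variance σ², a Normal(μ₀, σ₀²) prior on μ is conjugate. Posterior precision = 1/σ₀² + n/σ²; posterior mean is the precision-weighted average of μ₀ and x̄.
σ₀² = 126.38² = 15971.9044, σ² = 90.51² = 8192.0601; σ² + n·σ₀² = 8192.0601 + 8·15971.9044 = 135967.2953.
Posterior precision = 1/σ₀² + n/σ² = 1/15971.9044 + 8/8192.0601 = (σ² + n·σ₀²)/(σ₀²σ²) = 135967.2953/(15971.9044·8192.0601); posterior variance σₙ² = σ₀²σ²/(σ² + n·σ₀²) = 15971.9044·8192.0601/135967.2953 = 962.310830.
Posterior SD = √σₙ² = √(15971.9044·8192.0601/135967.2953) = 31.0211.

31.0211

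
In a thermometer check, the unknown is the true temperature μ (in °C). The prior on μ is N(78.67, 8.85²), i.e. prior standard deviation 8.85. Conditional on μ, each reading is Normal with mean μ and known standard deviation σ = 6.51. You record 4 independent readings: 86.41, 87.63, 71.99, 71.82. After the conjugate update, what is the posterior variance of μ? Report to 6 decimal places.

For Normal data with known variance σ², a Normal(μ₀, σ₀²) prior on μ is conjugate. Posterior precision = 1/σ₀² + n/σ²; posterior mean is the precision-weighted average of μ₀ and x̄.
σ₀² = 8.85² = 78.3225, σ² = 6.51² = 42.3801; σ² + n·σ₀² = 42.3801 + 4·78.3225 = 355.6701.
Posterior precision = 1/σ₀² + n/σ² = 1/78.3225 + 4/42.3801 = (σ² + n·σ₀²)/(σ₀²σ²) = 355.6701/(78.3225·42.3801); posterior variance σₙ² = σ₀²σ²/(σ² + n·σ₀²) = 78.3225·42.3801/355.6701 = 9.332568.

9.332568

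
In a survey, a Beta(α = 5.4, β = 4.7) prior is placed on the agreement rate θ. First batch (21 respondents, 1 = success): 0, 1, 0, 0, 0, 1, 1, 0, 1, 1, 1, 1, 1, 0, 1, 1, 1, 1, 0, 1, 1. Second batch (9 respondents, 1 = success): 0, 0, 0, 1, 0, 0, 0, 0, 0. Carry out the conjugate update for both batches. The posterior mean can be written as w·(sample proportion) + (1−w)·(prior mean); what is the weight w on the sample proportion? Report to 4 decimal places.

The Beta prior is conjugate to a Binomial/Bernoulli likelihood; the update adds successes to α and failures to β.
Total number of respondents: n = 21 + 9 = 30.
Posterior mean = (α₀+k)/(α₀+β₀+n) = [n/(α₀+β₀+n)]·(k/n) + [(α₀+β₀)/(α₀+β₀+n)]·α₀/(α₀+β₀), so only n and the prior enter the weight.
The weight on the data is w = n/(α₀+β₀+n) = 30/(5.4+4.7+30) = 30/40.1 = 0.7481.

0.7481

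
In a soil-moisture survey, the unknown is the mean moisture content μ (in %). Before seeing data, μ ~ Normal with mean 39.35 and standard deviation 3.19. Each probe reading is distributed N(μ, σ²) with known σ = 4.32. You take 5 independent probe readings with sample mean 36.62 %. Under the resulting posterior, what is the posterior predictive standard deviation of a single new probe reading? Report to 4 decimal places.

4.6253

For Normal data with known variance σ², a Normal(μ₀, σ₀²) prior on μ is conjugate. Posterior precision = 1/σ₀² + n/σ²; posterior mean is the precision-weighted average of μ₀ and x̄.
σ₀² = 3.19² = 10.1761, σ² = 4.32² = 18.6624; σ² + n·σ₀² = 18.6624 + 5·10.1761 = 69.5429.
Posterior precision = 1/σ₀² + n/σ² = 1/10.1761 + 5/18.6624 = (σ² + n·σ₀²)/(σ₀²σ²) = 69.5429/(10.1761·18.6624); posterior variance σₙ² = σ₀²σ²/(σ² + n·σ₀²) = 10.1761·18.6624/69.5429 = 2.730839.
Predictive variance for one new observation = σₙ² + σ² = 10.1761·18.6624/69.5429 + 18.6624 = σ²·(σ₀² + 69.5429)/69.5429 = 18.6624·79.719/69.5429 = 21.393239; SD = √(18.6624·79.719/69.5429) = 4.6253.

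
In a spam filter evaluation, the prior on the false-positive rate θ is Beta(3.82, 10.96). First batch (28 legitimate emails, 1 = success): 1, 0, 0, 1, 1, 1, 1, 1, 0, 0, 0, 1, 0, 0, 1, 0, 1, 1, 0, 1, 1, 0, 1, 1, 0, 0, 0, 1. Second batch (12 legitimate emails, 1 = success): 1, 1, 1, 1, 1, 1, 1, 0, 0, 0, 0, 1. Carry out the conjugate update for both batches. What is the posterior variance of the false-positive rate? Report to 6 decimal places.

The Beta prior is conjugate to a Binomial/Bernoulli likelihood; the update adds successes to α and failures to β.
After batch 1: Beta(3.82+15, 10.96+13) = Beta(18.82, 23.96).
After batch 2: Beta(18.82+8, 23.96+4) = Beta(26.82, 27.96).
Var = αβ/((α+β)²(α+β+1)) = 26.82·27.96/(54.78²·55.78) = 0.004480.

0.004480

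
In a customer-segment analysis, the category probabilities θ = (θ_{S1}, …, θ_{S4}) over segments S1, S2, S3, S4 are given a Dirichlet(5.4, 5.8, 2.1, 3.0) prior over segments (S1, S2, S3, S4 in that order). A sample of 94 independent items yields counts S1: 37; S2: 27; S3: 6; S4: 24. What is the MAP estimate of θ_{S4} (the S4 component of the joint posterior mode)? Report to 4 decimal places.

The Dirichlet prior is conjugate to the Multinomial likelihood: each posterior αⱼ = prior αⱼ + observed count nⱼ.
Posterior concentration: (42.4, 32.8, 8.1, 27.0), total = 110.3.
Joint mode component: (α_{S4}−1)/(Σα−K) = 26.0/106.3 = 0.2446.

0.2446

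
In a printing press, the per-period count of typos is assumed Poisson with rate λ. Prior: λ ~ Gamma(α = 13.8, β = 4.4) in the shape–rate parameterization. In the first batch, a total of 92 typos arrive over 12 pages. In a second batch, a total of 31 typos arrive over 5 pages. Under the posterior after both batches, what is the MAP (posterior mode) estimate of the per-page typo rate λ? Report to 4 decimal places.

With a Gamma(shape α, rate β) prior, the Poisson likelihood is conjugate: the posterior is Gamma(α + ΣXᵢ, β + n).
After batch 1: Gamma(α+S, β+n) = Gamma(13.8+92, 4.4+12) = Gamma(105.8, 16.4).
After batch 2: Gamma(α+S, β+n) = Gamma(105.8+31, 16.4+5) = Gamma(136.8, 21.4).
Mode of Gamma(α,β) for α≥1 is (α−1)/β = 135.8/21.4 = 6.3458.

6.3458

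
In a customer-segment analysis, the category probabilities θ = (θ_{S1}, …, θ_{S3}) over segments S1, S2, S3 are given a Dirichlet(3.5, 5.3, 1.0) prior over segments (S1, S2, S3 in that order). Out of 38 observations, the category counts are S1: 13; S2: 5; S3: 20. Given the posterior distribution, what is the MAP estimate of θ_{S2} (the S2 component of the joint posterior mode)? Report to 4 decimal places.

The Dirichlet prior is conjugate to the Multinomial likelihood: each posterior αⱼ = prior αⱼ + observed count nⱼ.
Posterior concentration: (16.5, 10.3, 21.0), total = 47.8.
Joint mode component: (α_{S2}−1)/(Σα−K) = 9.3/44.8 = 0.2076.

0.2076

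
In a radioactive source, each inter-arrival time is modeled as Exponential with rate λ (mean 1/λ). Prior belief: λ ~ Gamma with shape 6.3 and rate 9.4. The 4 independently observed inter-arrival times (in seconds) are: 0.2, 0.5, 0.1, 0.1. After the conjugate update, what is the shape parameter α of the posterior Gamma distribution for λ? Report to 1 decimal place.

10.3

With a Gamma(shape α, rate β) prior on the exponential rate λ, the posterior after n observations with total T = Σxᵢ is Gamma(α+n, β+T).
Sum of observations T = 0.9 seconds; n = 4.
Posterior: Gamma(6.3+4, 9.4+0.9) = Gamma(10.3, 10.3).
Posterior α = 10.3.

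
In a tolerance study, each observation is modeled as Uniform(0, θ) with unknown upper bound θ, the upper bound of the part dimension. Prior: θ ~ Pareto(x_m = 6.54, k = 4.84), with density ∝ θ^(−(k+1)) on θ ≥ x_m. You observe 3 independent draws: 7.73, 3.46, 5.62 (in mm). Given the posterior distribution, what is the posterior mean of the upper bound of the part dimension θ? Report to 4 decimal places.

A Pareto(scale x_m, shape k) prior on the upper bound θ of Uniform(0, θ) is conjugate: posterior is Pareto(max(x_m, max xᵢ), k + n).
Sample maximum = 7.73; prior scale x_m = 6.54 → posterior scale = max = 7.73.
Posterior shape = 4.84 + 3 = 7.84.
E[θ|data] = k·x_m/(k−1) = 7.84·7.73/6.84 = 8.8601.

8.8601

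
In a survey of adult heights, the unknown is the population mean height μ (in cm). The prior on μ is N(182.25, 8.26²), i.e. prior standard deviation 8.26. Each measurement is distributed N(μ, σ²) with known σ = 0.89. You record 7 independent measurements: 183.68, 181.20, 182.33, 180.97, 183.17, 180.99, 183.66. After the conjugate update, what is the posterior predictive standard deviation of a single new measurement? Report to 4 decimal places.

For Normal data with known variance σ², a Normal(μ₀, σ₀²) prior on μ is conjugate. Posterior precision = 1/σ₀² + n/σ²; posterior mean is the precision-weighted average of μ₀ and x̄.
σ₀² = 8.26² = 68.2276, σ² = 0.89² = 0.7921; σ² + n·σ₀² = 0.7921 + 7·68.2276 = 478.3853.
Posterior precision = 1/σ₀² + n/σ² = 1/68.2276 + 7/0.7921 = (σ² + n·σ₀²)/(σ₀²σ²) = 478.3853/(68.2276·0.7921); posterior variance σₙ² = σ₀²σ²/(σ² + n·σ₀²) = 68.2276·0.7921/478.3853 = 0.112970.
Predictive variance for one new observation = σₙ² + σ² = 68.2276·0.7921/478.3853 + 0.7921 = σ²·(σ₀² + 478.3853)/478.3853 = 0.7921·546.6129/478.3853 = 0.905070; SD = √(0.7921·546.6129/478.3853) = 0.9514.

0.9514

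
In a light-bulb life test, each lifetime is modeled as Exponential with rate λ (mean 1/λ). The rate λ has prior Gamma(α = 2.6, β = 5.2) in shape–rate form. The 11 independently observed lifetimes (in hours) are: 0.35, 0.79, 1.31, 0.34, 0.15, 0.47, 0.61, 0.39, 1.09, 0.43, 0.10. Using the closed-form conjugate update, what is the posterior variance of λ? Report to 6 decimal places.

With a Gamma(shape α, rate β) prior on the exponential rate λ, the posterior after n observations with total T = Σxᵢ is Gamma(α+n, β+T).
Sum of observations T = 6.03 hours; n = 11.
Posterior: Gamma(2.6+11, 5.2+6.03) = Gamma(13.6, 11.23).
Var = α/β² = 0.107840.

0.107840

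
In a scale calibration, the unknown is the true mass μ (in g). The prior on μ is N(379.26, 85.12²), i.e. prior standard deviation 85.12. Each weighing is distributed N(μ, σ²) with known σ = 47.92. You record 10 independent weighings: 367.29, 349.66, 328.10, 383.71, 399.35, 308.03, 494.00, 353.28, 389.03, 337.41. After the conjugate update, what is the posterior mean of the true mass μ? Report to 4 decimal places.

For Normal data with known variance σ², a Normal(μ₀, σ₀²) prior on μ is conjugate. Posterior precision = 1/σ₀² + n/σ²; posterior mean is the precision-weighted average of μ₀ and x̄.
Σxᵢ = 367.29 + 349.66 + 328.10 + 383.71 + 399.35 + 308.03 + 494.00 + 353.28 + 389.03 + 337.41 = 3709.86, so n·x̄ = 3709.86.
σ₀² = 85.12² = 7245.4144, σ² = 47.92² = 2296.3264; σ² + n·σ₀² = 2296.3264 + 10·7245.4144 = 74750.4704.
Posterior mean = (μ₀/σ₀² + n·x̄/σ²)/(1/σ₀² + n/σ²) = (σ²·μ₀ + σ₀²·n·x̄)/(σ² + n·σ₀²) = (2296.3264·379.26 + 7245.4144·3709.86)/74750.4704 = 27750377.816448/74750.4704 = 371.2402.

371.2402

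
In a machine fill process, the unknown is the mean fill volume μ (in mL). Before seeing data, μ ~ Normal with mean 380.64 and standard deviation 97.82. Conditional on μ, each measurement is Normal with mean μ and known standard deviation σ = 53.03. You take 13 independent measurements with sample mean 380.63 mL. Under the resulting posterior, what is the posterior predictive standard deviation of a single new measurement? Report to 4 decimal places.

54.9884

For Normal data with known variance σ², a Normal(μ₀, σ₀²) prior on μ is conjugate. Posterior precision = 1/σ₀² + n/σ²; posterior mean is the precision-weighted average of μ₀ and x̄.
σ₀² = 97.82² = 9568.7524, σ² = 53.03² = 2812.1809; σ² + n·σ₀² = 2812.1809 + 13·9568.7524 = 127205.9621.
Posterior precision = 1/σ₀² + n/σ² = 1/9568.7524 + 13/2812.1809 = (σ² + n·σ₀²)/(σ₀²σ²) = 127205.9621/(9568.7524·2812.1809); posterior variance σₙ² = σ₀²σ²/(σ² + n·σ₀²) = 9568.7524·2812.1809/127205.9621 = 211.539320.
Predictive variance for one new observation = σₙ² + σ² = 9568.7524·2812.1809/127205.9621 + 2812.1809 = σ²·(σ₀² + 127205.9621)/127205.9621 = 2812.1809·136774.7145/127205.9621 = 3023.720220; SD = √(2812.1809·136774.7145/127205.9621) = 54.9884.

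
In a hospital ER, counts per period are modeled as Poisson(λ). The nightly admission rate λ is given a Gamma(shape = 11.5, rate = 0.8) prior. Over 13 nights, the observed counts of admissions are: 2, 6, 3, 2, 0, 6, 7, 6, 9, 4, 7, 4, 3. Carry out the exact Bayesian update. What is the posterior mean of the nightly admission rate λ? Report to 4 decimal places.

With a Gamma(shape α, rate β) prior, the Poisson likelihood is conjugate: the posterior is Gamma(α + ΣXᵢ, β + n).
Sum of counts S = 59 over n = 13 nights.
Posterior: Gamma(α+S, β+n) = Gamma(11.5+59, 0.8+13) = Gamma(70.5, 13.8).
Posterior mean = α/β = 70.5/13.8 = 5.1087.

5.1087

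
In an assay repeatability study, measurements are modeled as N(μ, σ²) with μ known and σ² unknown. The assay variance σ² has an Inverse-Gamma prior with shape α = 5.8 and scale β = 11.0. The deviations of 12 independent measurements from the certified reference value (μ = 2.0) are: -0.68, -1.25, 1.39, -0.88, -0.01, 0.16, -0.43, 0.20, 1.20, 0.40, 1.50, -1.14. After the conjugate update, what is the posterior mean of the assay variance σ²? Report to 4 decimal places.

1.4876

With known mean μ and an Inverse-Gamma(α, β) prior on σ², the Normal likelihood is conjugate: posterior is Inv-Gamma(α + n/2, β + Σ(xᵢ−μ)²/2).
Σ(xᵢ−μ)² = (-0.68)² + (-1.25)² + (1.39)² + (-0.88)² + (-0.01)² + (0.16)² + (-0.43)² + (0.20)² + (1.20)² + (0.40)² + (1.50)² + (-1.14)² = 10.1316.
Posterior: Inv-Gamma(5.8 + 12/2, 11.0 + 10.1316/2) = Inv-Gamma(11.80, 16.06580).
E[σ²|data] = β/(α−1) = 16.06580/10.80 = 1.4876.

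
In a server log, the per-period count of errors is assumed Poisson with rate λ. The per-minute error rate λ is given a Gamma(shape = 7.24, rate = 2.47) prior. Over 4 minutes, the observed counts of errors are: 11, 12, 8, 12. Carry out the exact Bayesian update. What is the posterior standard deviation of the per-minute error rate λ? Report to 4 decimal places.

With a Gamma(shape α, rate β) prior, the Poisson likelihood is conjugate: the posterior is Gamma(α + ΣXᵢ, β + n).
Sum of counts S = 43 over n = 4 minutes.
Posterior: Gamma(α+S, β+n) = Gamma(7.24+43, 2.47+4) = Gamma(50.24, 6.47).
SD = √α/β = √50.24/6.47 = 1.0955.

1.0955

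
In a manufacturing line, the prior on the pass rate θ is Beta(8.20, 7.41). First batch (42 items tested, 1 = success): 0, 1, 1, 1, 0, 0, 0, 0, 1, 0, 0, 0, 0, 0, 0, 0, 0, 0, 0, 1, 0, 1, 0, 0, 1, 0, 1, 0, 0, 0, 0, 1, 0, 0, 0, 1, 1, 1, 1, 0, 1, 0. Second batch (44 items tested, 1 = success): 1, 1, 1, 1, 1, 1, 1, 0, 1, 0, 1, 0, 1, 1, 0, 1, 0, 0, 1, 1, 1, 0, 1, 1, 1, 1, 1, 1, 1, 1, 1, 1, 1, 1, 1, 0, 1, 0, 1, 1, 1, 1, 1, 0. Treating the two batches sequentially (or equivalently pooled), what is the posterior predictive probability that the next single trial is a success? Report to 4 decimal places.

0.5531

The Beta prior is conjugate to a Binomial/Bernoulli likelihood; the update adds successes to α and failures to β.
After batch 1: Beta(8.20+14, 7.41+28) = Beta(22.20, 35.41).
After batch 2: Beta(22.20+34, 35.41+10) = Beta(56.20, 45.41).
For a single future Bernoulli trial, P(success | data) = α/(α+β) = 0.5531.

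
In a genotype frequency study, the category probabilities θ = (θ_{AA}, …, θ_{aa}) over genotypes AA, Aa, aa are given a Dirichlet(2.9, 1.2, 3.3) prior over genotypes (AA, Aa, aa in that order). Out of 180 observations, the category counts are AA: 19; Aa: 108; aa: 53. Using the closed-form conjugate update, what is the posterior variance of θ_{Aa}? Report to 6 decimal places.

The Dirichlet prior is conjugate to the Multinomial likelihood: each posterior αⱼ = prior αⱼ + observed count nⱼ.
Posterior concentration: (21.9, 109.2, 56.3), total = 187.4.
Var[θ_j] = α_j(Σα−α_j)/((Σα)²(Σα+1)) = 109.2·78.2/(187.4²·188.4) = 0.001291.

0.001291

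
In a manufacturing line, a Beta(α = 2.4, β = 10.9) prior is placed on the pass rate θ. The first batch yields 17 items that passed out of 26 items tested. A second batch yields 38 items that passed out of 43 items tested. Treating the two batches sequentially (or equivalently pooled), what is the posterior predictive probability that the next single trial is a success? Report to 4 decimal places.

The Beta prior is conjugate to a Binomial/Bernoulli likelihood; the update adds successes to α and failures to β.
After batch 1: Beta(2.4+17, 10.9+9) = Beta(19.4, 19.9).
After batch 2: Beta(19.4+38, 19.9+5) = Beta(57.4, 24.9).
For a single future Bernoulli trial, P(success | data) = α/(α+β) = 0.6974.

0.6974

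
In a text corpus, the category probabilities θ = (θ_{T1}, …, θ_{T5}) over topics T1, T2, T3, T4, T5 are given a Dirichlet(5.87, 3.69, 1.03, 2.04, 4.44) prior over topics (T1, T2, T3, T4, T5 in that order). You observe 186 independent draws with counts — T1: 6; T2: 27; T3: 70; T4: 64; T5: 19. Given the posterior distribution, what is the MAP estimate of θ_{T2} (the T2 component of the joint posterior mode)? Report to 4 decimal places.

0.1499

The Dirichlet prior is conjugate to the Multinomial likelihood: each posterior αⱼ = prior αⱼ + observed count nⱼ.
Posterior concentration: (11.87, 30.69, 71.03, 66.04, 23.44), total = 203.07.
Joint mode component: (α_{T2}−1)/(Σα−K) = 29.69/198.07 = 0.1499.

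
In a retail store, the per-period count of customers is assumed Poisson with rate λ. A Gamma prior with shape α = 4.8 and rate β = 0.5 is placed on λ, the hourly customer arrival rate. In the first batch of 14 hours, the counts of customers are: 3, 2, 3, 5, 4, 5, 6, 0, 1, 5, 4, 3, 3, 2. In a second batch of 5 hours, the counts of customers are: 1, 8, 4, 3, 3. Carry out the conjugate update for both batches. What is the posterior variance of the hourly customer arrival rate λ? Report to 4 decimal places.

With a Gamma(shape α, rate β) prior, the Poisson likelihood is conjugate: the posterior is Gamma(α + ΣXᵢ, β + n).
Batch 1: sum of counts S = 46 over n = 14 hours.
After batch 1: Gamma(α+S, β+n) = Gamma(4.8+46, 0.5+14) = Gamma(50.8, 14.5).
Batch 2: sum of counts S = 19 over n = 5 hours.
After batch 2: Gamma(α+S, β+n) = Gamma(50.8+19, 14.5+5) = Gamma(69.8, 19.5).
Var = α/β² = 69.8/19.5² = 0.1836.

0.1836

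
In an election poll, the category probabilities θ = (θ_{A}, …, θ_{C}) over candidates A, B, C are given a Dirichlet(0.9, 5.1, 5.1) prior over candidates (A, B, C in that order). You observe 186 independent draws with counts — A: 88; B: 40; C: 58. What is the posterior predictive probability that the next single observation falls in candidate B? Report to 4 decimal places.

The Dirichlet prior is conjugate to the Multinomial likelihood: each posterior αⱼ = prior αⱼ + observed count nⱼ.
Posterior concentration: (88.9, 45.1, 63.1), total = 197.1.
P(next = B | data) = α_{B}/Σα = 0.2288.

0.2288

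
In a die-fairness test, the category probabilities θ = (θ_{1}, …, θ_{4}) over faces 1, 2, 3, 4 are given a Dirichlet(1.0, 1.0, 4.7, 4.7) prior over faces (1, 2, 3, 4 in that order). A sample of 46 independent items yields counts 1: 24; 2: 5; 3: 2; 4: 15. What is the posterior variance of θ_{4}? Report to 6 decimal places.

0.003860

The Dirichlet prior is conjugate to the Multinomial likelihood: each posterior αⱼ = prior αⱼ + observed count nⱼ.
Posterior concentration: (25.0, 6.0, 6.7, 19.7), total = 57.4.
Var[θ_j] = α_j(Σα−α_j)/((Σα)²(Σα+1)) = 19.7·37.7/(57.4²·58.4) = 0.003860.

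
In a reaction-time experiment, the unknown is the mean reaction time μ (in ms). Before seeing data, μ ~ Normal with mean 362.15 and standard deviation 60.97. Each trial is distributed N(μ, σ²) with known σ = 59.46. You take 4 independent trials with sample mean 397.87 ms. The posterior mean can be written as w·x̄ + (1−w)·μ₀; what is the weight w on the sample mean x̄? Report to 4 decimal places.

0.8079

For Normal data with known variance σ², a Normal(μ₀, σ₀²) prior on μ is conjugate. Posterior precision = 1/σ₀² + n/σ²; posterior mean is the precision-weighted average of μ₀ and x̄.
σ₀² = 60.97² = 3717.3409, σ² = 59.46² = 3535.4916. Prior precision 1/σ₀² = 1/3717.3409; data precision n/σ² = 4/3535.4916.
w = (n/σ²)/(1/σ₀² + n/σ²) = n·σ₀²/(σ² + n·σ₀²) = 4·3717.3409/(3535.4916 + 4·3717.3409) = 14869.3636/18404.8552 = 0.8079.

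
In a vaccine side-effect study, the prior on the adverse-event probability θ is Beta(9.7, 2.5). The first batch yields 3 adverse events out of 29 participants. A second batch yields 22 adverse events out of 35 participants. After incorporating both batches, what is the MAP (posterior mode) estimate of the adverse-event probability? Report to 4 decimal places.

0.4542

The Beta prior is conjugate to a Binomial/Bernoulli likelihood; the update adds successes to α and failures to β.
After batch 1: Beta(9.7+3, 2.5+26) = Beta(12.7, 28.5).
After batch 2: Beta(12.7+22, 28.5+13) = Beta(34.7, 41.5).
Mode of Beta(a,b) for a,b>1 is (a−1)/(a+b−2) = 33.7/74.2 = 0.4542.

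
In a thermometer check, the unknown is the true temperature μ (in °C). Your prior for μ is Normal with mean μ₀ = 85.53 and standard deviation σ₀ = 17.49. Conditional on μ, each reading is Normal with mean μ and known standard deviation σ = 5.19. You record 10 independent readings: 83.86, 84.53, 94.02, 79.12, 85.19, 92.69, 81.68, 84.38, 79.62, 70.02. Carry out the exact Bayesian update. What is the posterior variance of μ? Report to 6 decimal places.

2.670098

For Normal data with known variance σ², a Normal(μ₀, σ₀²) prior on μ is conjugate. Posterior precision = 1/σ₀² + n/σ²; posterior mean is the precision-weighted average of μ₀ and x̄.
σ₀² = 17.49² = 305.9001, σ² = 5.19² = 26.9361; σ² + n·σ₀² = 26.9361 + 10·305.9001 = 3085.9371.
Posterior precision = 1/σ₀² + n/σ² = 1/305.9001 + 10/26.9361 = (σ² + n·σ₀²)/(σ₀²σ²) = 3085.9371/(305.9001·26.9361); posterior variance σₙ² = σ₀²σ²/(σ² + n·σ₀²) = 305.9001·26.9361/3085.9371 = 2.670098.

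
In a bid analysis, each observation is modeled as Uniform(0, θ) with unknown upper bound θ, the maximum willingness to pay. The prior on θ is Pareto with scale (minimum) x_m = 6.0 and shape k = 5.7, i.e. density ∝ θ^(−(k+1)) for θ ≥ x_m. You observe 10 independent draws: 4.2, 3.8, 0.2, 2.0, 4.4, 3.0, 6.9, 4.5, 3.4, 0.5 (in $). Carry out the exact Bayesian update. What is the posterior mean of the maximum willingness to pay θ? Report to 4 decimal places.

7.3694

A Pareto(scale x_m, shape k) prior on the upper bound θ of Uniform(0, θ) is conjugate: posterior is Pareto(max(x_m, max xᵢ), k + n).
Sample maximum = 6.9; prior scale x_m = 6.0 → posterior scale = max = 6.9.
Posterior shape = 5.7 + 10 = 15.7.
E[θ|data] = k·x_m/(k−1) = 15.7·6.9/14.7 = 7.3694.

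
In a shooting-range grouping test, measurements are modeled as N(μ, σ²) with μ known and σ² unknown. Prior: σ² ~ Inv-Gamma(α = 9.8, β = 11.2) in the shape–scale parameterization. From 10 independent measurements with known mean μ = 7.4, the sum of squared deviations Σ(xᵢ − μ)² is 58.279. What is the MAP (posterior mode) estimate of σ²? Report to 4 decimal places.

2.5531

With known mean μ and an Inverse-Gamma(α, β) prior on σ², the Normal likelihood is conjugate: posterior is Inv-Gamma(α + n/2, β + Σ(xᵢ−μ)²/2).
Posterior: Inv-Gamma(9.8 + 10/2, 11.2 + 58.279/2) = Inv-Gamma(14.80, 40.3395).
Mode = β/(α+1) = 40.3395/15.80 = 2.5531.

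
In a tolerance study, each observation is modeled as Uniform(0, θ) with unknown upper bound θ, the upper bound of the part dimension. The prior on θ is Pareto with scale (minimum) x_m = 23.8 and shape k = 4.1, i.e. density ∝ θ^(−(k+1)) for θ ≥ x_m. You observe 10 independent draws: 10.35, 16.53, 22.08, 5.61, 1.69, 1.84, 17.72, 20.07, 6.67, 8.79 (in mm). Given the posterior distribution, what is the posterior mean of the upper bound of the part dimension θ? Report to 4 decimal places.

A Pareto(scale x_m, shape k) prior on the upper bound θ of Uniform(0, θ) is conjugate: posterior is Pareto(max(x_m, max xᵢ), k + n).
Sample maximum = 22.08; prior scale x_m = 23.8 → posterior scale = max = 23.80.
Posterior shape = 4.1 + 10 = 14.1.
E[θ|data] = k·x_m/(k−1) = 14.1·23.80/13.1 = 25.6168.

25.6168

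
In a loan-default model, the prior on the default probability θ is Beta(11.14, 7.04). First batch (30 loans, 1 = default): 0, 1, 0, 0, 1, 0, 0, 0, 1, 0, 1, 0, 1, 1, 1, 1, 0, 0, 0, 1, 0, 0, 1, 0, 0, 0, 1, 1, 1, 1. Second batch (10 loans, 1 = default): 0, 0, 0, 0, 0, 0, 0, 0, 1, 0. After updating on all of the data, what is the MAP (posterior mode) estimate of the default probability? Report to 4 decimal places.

The Beta prior is conjugate to a Binomial/Bernoulli likelihood; the update adds successes to α and failures to β.
After batch 1: Beta(11.14+14, 7.04+16) = Beta(25.14, 23.04).
After batch 2: Beta(25.14+1, 23.04+9) = Beta(26.14, 32.04).
Mode of Beta(a,b) for a,b>1 is (a−1)/(a+b−2) = 25.14/56.18 = 0.4475.

0.4475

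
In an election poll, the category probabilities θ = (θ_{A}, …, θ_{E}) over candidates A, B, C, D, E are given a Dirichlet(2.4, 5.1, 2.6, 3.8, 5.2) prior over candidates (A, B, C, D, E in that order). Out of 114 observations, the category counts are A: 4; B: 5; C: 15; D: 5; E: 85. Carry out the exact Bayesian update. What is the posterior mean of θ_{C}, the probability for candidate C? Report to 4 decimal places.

0.1322

The Dirichlet prior is conjugate to the Multinomial likelihood: each posterior αⱼ = prior αⱼ + observed count nⱼ.
Posterior concentration: (6.4, 10.1, 17.6, 8.8, 90.2), total = 133.1.
E[θ_{C}|data] = α_{C}/Σα = 17.6/133.1 = 0.1322.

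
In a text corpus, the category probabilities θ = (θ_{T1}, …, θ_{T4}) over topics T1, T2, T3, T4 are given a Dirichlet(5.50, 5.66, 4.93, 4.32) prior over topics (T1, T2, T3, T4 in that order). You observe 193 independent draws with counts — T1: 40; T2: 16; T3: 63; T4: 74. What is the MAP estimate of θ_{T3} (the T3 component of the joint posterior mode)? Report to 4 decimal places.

The Dirichlet prior is conjugate to the Multinomial likelihood: each posterior αⱼ = prior αⱼ + observed count nⱼ.
Posterior concentration: (45.50, 21.66, 67.93, 78.32), total = 213.41.
Joint mode component: (α_{T3}−1)/(Σα−K) = 66.93/209.41 = 0.3196.

0.3196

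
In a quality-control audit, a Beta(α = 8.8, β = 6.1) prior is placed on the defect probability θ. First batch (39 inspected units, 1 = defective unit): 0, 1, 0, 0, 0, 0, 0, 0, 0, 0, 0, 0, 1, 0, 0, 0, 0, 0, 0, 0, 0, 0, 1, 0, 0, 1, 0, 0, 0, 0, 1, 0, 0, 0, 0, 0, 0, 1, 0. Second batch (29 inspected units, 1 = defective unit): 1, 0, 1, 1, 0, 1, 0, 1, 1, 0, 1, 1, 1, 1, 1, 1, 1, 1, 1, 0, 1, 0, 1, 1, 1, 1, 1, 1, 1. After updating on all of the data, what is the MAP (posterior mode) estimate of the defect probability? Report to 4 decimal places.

The Beta prior is conjugate to a Binomial/Bernoulli likelihood; the update adds successes to α and failures to β.
After batch 1: Beta(8.8+6, 6.1+33) = Beta(14.8, 39.1).
After batch 2: Beta(14.8+23, 39.1+6) = Beta(37.8, 45.1).
Mode of Beta(a,b) for a,b>1 is (a−1)/(a+b−2) = 36.8/80.9 = 0.4549.

0.4549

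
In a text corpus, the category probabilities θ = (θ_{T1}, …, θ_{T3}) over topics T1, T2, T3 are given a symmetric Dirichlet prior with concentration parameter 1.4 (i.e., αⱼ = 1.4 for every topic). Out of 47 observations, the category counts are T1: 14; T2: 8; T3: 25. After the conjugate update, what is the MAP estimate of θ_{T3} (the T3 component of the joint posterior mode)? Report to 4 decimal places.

0.5270

The Dirichlet prior is conjugate to the Multinomial likelihood: each posterior αⱼ = prior αⱼ + observed count nⱼ.
Posterior concentration: (15.4, 9.4, 26.4), total = 51.2.
Joint mode component: (α_{T3}−1)/(Σα−K) = 25.4/48.2 = 0.5270.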